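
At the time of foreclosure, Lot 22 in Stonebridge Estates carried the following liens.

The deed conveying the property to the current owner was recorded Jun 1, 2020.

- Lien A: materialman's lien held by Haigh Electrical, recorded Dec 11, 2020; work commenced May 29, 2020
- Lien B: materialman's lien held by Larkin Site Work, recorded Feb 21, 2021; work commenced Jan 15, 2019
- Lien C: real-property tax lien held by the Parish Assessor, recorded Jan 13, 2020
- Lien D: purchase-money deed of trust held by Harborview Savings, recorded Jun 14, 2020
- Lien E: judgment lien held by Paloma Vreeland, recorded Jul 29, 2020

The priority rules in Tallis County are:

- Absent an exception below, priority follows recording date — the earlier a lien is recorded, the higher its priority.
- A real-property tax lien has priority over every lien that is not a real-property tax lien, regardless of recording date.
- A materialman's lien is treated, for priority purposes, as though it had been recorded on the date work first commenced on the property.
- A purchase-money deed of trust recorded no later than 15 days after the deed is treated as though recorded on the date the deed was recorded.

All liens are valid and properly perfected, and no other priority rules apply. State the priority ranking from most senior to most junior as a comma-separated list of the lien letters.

C, B, A, D, E

Effective dates after the stated exceptions: A relates back to May 29, 2020 (work commenced); B relates back to Jan 15, 2019 (work commenced); D was recorded within the 15-day window, so its effective date is the deed date Jun 1, 2020.
C is a real-property tax lien, so it outranks all other liens regardless of date.
The other liens, earliest effective date first: B (Jan 15, 2019), A (May 29, 2020), D (Jun 1, 2020), E (Jul 29, 2020).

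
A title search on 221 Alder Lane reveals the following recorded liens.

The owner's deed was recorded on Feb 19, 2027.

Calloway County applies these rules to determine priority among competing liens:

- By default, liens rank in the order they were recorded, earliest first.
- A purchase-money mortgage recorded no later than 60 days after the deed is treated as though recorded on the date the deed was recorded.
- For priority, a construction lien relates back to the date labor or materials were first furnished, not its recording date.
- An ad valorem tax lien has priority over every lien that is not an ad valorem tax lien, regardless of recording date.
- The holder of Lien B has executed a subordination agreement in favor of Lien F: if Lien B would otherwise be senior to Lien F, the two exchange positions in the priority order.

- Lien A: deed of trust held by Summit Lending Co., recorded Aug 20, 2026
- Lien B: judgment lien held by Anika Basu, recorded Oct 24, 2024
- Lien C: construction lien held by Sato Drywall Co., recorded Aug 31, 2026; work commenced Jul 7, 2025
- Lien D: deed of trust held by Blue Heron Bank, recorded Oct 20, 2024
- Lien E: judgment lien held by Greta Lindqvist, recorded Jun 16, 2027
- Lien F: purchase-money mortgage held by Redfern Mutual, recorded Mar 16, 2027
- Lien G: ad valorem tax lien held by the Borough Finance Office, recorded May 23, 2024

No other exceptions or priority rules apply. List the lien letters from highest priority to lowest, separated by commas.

G, D, F, C, A, B, E

Effective dates after the stated exceptions: C's effective date is Jul 7, 2025, when work began; F relates back to the deed date Feb 19, 2027.
As an ad valorem tax lien, G is senior to every other lien.
Among the remaining liens, by effective date: D (Oct 20, 2024), B (Oct 24, 2024), C (Jul 7, 2025), A (Aug 20, 2026), F (Feb 19, 2027), E (Jun 16, 2027).
B is senior to F before the subordination, so the two trade places.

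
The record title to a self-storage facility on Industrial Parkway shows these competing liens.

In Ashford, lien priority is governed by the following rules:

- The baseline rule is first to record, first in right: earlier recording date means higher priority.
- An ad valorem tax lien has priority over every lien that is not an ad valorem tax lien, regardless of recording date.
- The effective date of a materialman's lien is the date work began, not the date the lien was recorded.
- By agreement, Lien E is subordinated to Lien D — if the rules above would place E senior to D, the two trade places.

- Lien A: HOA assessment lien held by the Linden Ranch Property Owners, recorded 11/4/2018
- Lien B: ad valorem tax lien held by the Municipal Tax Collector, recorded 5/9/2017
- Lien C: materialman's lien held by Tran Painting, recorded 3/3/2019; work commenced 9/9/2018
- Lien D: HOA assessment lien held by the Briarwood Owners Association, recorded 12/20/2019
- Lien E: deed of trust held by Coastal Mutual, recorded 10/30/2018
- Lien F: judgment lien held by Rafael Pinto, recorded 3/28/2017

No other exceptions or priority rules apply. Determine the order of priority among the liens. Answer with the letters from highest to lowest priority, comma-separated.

First, effective dates: C's effective date is 9/9/2018, when work began.
B is an ad valorem tax lien and takes priority over every other lien.
Remaining liens by effective date: F (3/28/2017), C (9/9/2018), E (10/30/2018), A (11/4/2018), D (12/20/2019).
The subordination applies — E was senior to D — so E and D swap.

B, F, C, D, A, E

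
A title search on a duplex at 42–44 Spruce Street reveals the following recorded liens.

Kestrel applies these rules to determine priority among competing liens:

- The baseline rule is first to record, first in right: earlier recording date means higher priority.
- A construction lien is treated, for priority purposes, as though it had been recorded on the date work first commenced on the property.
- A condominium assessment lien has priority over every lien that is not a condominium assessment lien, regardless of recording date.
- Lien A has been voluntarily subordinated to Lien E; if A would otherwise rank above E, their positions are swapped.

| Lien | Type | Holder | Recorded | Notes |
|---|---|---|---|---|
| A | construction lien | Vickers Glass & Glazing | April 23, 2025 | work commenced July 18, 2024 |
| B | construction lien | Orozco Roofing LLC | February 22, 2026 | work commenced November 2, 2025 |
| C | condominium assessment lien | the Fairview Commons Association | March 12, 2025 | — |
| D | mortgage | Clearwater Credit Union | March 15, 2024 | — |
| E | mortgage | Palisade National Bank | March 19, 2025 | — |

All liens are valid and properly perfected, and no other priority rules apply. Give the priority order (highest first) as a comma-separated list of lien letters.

Effective dates after the stated exceptions: A relates back to July 18, 2024 (work commenced); B relates back to November 2, 2025 (work commenced).
C is a condominium assessment lien and takes priority over every other lien.
Ordering the rest by effective date: D (March 15, 2024), A (July 18, 2024), E (March 19, 2025), B (November 2, 2025).
A would otherwise be senior to E, so under the subordination agreement A and E exchange positions.

C, D, E, A, B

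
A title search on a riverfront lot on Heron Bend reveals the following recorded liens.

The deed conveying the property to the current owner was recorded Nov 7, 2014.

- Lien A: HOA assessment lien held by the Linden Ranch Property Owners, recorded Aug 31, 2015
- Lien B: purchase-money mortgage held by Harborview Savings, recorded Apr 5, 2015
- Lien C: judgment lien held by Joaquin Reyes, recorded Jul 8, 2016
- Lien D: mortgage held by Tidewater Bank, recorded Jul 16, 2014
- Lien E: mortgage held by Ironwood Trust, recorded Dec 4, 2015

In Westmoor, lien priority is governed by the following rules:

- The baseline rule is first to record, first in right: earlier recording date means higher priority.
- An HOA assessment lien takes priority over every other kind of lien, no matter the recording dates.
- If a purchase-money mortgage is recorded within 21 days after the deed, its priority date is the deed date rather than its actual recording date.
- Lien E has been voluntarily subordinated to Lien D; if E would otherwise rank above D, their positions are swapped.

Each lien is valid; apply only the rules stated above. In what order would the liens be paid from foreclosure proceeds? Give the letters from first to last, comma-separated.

Adjusting effective dates: B missed the 21-day window (149 days after the deed), so its recording date stands.
As an HOA assessment lien, A is senior to every other lien.
The other liens, earliest effective date first: D (Jul 16, 2014), B (Apr 5, 2015), E (Dec 4, 2015), C (Jul 8, 2016).
Since E is not senior to D, the subordination leaves the order unchanged.

A, D, B, E, C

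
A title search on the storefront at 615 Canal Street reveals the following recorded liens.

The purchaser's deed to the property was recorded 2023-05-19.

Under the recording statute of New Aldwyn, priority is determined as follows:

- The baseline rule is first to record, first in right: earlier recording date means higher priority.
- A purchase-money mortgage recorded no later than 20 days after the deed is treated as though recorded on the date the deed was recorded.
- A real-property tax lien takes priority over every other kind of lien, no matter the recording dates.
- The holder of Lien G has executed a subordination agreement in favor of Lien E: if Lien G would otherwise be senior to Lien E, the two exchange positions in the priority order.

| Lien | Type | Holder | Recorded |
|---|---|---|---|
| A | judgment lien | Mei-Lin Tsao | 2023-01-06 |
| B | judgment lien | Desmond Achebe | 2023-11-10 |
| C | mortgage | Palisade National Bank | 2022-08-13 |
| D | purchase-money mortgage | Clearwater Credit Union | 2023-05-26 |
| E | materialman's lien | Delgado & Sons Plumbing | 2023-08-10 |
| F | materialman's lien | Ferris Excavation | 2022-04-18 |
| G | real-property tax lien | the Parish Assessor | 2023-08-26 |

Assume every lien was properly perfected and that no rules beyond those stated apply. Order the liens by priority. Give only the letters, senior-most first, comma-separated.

E, F, C, A, D, G, B

Adjusting effective dates: D's effective date is the deed date, 2023-05-19.
G is a real-property tax lien, so it outranks all other liens regardless of date.
Remaining liens by effective date: F (2022-04-18), C (2022-08-13), A (2023-01-06), D (2023-05-19), E (2023-08-10), B (2023-11-10).
Because G would otherwise rank above E, the subordination swaps them.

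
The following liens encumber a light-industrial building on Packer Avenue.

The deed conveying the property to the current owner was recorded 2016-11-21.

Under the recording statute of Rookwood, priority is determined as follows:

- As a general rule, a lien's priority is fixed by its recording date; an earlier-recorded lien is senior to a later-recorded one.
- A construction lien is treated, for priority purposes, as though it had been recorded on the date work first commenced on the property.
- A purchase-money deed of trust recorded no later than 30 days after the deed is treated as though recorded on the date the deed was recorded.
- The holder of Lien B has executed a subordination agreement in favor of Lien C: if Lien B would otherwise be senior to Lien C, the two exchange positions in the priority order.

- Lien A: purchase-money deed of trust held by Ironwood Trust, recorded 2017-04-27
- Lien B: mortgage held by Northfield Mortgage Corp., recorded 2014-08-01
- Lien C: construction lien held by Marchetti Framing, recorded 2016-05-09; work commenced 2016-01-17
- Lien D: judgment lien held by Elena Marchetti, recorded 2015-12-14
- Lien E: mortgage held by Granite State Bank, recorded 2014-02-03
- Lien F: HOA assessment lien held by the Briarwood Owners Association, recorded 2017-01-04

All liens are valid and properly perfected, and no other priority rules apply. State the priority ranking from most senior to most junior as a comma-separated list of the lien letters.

E, C, D, B, F, A

First, effective dates: A missed the 30-day window (157 days after the deed), so its recording date stands; C is treated as recorded 2016-01-17, the work-commencement date.
By effective date: E (2014-02-03), B (2014-08-01), D (2015-12-14), C (2016-01-17), F (2017-01-04), A (2017-04-27).
B would otherwise be senior to C, so under the subordination agreement B and C exchange positions.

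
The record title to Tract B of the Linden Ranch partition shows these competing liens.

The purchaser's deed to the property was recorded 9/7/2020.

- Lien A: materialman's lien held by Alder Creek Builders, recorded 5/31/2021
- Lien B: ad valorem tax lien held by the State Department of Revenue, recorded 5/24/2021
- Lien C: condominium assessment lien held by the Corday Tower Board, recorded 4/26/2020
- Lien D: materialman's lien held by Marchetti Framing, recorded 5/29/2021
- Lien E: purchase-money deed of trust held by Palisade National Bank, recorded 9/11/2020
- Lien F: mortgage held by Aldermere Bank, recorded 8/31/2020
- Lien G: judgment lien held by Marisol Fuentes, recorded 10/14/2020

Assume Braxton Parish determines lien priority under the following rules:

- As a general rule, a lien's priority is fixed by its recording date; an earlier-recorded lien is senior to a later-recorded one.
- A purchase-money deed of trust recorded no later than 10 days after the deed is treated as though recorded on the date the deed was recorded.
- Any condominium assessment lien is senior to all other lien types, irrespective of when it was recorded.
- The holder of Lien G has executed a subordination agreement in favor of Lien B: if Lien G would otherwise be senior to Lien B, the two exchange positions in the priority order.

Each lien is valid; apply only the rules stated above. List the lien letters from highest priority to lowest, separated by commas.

C, F, E, B, G, D, A

First, effective dates: E's effective date is the deed date, 9/7/2020.
C, as a condominium assessment lien, has superpriority and ranks first.
The other liens, earliest effective date first: F (8/31/2020), E (9/7/2020), G (10/14/2020), B (5/24/2021), D (5/29/2021), A (5/31/2021).
Because G would otherwise rank above B, the subordination swaps them.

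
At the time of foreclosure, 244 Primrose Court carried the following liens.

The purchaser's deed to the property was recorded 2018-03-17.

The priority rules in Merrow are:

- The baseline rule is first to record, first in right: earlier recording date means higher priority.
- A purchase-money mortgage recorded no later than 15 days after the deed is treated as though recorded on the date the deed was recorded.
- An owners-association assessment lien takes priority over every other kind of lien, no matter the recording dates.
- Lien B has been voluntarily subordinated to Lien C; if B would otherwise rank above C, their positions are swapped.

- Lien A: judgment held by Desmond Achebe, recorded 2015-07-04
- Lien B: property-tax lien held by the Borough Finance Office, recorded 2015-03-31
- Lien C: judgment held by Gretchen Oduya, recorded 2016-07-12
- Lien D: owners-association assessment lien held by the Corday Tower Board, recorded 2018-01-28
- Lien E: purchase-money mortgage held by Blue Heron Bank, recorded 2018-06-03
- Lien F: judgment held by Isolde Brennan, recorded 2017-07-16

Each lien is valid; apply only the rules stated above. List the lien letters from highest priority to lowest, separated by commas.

Effective dates after the stated exceptions: E was recorded 78 days after the deed — beyond 15 days — so no relation-back applies.
As an owners-association assessment lien, D is senior to every other lien.
Ordering the rest by effective date: B (2015-03-31), A (2015-07-04), C (2016-07-12), F (2017-07-16), E (2018-06-03).
B would otherwise be senior to C, so under the subordination agreement B and C exchange positions.

D, C, A, B, F, E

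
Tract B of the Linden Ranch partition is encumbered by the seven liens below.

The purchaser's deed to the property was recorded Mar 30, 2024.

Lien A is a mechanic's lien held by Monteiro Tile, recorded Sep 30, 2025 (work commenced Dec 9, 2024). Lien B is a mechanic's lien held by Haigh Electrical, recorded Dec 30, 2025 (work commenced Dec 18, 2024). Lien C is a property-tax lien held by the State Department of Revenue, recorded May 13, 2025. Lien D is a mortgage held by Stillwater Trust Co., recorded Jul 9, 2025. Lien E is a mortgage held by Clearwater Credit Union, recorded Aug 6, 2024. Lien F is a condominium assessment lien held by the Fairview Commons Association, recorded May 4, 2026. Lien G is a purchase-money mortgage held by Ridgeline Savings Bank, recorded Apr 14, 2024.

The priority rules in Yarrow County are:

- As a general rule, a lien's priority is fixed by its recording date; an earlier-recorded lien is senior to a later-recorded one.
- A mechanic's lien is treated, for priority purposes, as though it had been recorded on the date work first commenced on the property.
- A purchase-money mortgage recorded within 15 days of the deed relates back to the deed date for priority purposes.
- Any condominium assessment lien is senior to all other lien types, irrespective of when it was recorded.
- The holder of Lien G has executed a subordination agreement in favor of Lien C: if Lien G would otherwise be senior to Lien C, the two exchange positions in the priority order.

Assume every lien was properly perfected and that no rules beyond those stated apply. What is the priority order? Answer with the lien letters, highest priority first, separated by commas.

F, C, E, A, B, G, D

Adjusting effective dates: A's effective date is Dec 9, 2024, when work began; B relates back to Dec 18, 2024 (work commenced); G's effective date is the deed date, Mar 30, 2024.
F is a condominium assessment lien and takes priority over every other lien.
Remaining liens by effective date: G (Mar 30, 2024), E (Aug 6, 2024), A (Dec 9, 2024), B (Dec 18, 2024), C (May 13, 2025), D (Jul 9, 2025).
The subordination applies — G was senior to C — so G and C swap.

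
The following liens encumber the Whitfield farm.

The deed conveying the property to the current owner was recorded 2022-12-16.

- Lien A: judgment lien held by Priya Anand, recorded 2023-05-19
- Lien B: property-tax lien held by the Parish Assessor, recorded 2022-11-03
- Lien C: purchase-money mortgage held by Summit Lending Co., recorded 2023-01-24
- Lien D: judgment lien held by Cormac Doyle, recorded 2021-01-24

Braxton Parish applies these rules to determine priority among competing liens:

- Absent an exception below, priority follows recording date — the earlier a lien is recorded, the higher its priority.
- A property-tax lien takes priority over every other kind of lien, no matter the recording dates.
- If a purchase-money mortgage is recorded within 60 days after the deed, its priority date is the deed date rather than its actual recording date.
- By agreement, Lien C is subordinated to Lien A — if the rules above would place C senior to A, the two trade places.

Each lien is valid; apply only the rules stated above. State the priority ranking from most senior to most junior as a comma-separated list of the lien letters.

Effective dates after the stated exceptions: C was recorded within the 60-day window, so its effective date is the deed date 2022-12-16.
As a property-tax lien, B is senior to every other lien.
Ordering the rest by effective date: D (2021-01-24), C (2022-12-16), A (2023-05-19).
The subordination applies — C was senior to A — so C and A swap.

B, D, A, C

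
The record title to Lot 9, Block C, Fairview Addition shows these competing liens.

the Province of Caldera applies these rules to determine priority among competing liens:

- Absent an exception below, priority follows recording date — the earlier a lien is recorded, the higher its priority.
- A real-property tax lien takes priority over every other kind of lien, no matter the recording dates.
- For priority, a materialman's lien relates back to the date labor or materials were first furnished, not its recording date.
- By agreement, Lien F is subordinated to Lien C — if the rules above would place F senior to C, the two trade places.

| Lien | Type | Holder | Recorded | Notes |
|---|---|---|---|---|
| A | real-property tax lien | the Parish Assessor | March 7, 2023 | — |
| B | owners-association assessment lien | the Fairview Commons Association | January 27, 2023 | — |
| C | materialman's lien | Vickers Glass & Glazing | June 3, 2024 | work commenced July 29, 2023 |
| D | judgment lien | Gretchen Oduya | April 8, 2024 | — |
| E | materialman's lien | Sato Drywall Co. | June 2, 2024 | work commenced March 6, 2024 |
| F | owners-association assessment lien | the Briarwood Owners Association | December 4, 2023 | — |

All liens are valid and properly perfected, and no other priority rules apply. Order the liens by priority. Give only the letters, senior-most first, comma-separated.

A, B, C, F, E, D

Effective dates: C's effective date is July 29, 2023, when work began; E is treated as recorded March 6, 2024, the work-commencement date.
A, as a real-property tax lien, has superpriority and ranks first.
Remaining liens by effective date: B (January 27, 2023), C (July 29, 2023), F (December 4, 2023), E (March 6, 2024), D (April 8, 2024).
F already ranks below C; the subordination has no effect.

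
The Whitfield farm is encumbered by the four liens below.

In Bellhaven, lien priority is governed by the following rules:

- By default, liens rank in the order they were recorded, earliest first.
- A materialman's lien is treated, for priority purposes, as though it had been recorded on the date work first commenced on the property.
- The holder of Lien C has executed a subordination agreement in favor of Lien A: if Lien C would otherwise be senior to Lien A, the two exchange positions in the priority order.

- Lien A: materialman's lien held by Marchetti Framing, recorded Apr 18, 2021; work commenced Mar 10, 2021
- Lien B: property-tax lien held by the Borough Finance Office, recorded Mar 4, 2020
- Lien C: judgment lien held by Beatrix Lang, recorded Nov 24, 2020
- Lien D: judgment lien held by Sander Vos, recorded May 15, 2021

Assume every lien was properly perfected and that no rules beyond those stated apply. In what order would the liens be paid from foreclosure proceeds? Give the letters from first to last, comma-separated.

Effective dates: A's effective date is Mar 10, 2021, when work began.
By effective date, earliest first: B (Mar 4, 2020), C (Nov 24, 2020), A (Mar 10, 2021), D (May 15, 2021).
The subordination applies — C was senior to A — so C and A swap.

B, A, C, D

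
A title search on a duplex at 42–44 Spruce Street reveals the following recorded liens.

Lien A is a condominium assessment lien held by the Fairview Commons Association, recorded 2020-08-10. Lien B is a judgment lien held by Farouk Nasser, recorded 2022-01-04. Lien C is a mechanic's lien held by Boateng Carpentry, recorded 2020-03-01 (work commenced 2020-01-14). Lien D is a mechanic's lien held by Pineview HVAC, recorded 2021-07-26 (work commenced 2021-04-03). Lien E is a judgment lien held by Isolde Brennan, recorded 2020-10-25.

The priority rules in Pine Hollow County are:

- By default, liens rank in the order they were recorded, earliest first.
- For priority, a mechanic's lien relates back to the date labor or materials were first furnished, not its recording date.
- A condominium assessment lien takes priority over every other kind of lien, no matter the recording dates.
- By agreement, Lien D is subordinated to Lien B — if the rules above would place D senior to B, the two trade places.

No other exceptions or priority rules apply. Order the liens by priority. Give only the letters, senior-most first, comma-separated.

A, C, E, B, D

First, effective dates: C's effective date is 2020-01-14, when work began; D's effective date is 2021-04-03, when work began.
A, as a condominium assessment lien, has superpriority and ranks first.
Remaining liens by effective date: C (2020-01-14), E (2020-10-25), D (2021-04-03), B (2022-01-04).
D would otherwise be senior to B, so under the subordination agreement D and B exchange positions.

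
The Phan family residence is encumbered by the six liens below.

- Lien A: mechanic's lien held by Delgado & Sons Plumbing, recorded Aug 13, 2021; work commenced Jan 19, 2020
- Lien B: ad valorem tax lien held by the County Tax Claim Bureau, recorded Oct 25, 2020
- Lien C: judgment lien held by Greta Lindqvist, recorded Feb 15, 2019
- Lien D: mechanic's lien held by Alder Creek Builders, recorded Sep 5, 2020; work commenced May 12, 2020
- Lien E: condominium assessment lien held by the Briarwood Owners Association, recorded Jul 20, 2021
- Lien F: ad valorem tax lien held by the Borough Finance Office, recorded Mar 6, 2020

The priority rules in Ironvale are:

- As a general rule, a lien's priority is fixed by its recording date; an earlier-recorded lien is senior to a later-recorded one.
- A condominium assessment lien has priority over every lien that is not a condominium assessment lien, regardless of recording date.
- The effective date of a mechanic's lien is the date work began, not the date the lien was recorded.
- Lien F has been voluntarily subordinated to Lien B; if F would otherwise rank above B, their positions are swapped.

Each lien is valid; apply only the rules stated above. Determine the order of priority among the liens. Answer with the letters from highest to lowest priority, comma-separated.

E, C, A, B, D, F

First, effective dates: A's effective date is Jan 19, 2020, when work began; D relates back to May 12, 2020 (work commenced).
E is a condominium assessment lien, so it outranks all other liens regardless of date.
Ordering the rest by effective date: C (Feb 15, 2019), A (Jan 19, 2020), F (Mar 6, 2020), D (May 12, 2020), B (Oct 25, 2020).
F would otherwise be senior to B, so under the subordination agreement F and B exchange positions.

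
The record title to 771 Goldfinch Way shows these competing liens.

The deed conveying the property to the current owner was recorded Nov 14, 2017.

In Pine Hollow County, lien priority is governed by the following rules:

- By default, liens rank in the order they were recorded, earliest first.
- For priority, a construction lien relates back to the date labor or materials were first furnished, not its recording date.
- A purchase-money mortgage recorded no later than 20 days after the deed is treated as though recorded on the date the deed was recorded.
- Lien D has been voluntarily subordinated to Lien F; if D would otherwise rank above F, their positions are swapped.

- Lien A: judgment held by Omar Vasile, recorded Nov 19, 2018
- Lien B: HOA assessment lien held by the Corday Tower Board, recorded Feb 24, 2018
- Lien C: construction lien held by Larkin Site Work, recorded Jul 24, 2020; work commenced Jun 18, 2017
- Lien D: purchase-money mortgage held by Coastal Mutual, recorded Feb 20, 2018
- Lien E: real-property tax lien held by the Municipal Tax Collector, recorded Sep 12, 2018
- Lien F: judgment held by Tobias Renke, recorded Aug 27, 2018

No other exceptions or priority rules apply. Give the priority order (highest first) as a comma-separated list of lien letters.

Effective dates: C relates back to Jun 18, 2017 (work commenced); D was recorded 98 days after the deed — beyond 20 days — so no relation-back applies.
Ordering by effective date: C (Jun 18, 2017), D (Feb 20, 2018), B (Feb 24, 2018), F (Aug 27, 2018), E (Sep 12, 2018), A (Nov 19, 2018).
D would otherwise be senior to F, so under the subordination agreement D and F exchange positions.

C, F, B, D, E, A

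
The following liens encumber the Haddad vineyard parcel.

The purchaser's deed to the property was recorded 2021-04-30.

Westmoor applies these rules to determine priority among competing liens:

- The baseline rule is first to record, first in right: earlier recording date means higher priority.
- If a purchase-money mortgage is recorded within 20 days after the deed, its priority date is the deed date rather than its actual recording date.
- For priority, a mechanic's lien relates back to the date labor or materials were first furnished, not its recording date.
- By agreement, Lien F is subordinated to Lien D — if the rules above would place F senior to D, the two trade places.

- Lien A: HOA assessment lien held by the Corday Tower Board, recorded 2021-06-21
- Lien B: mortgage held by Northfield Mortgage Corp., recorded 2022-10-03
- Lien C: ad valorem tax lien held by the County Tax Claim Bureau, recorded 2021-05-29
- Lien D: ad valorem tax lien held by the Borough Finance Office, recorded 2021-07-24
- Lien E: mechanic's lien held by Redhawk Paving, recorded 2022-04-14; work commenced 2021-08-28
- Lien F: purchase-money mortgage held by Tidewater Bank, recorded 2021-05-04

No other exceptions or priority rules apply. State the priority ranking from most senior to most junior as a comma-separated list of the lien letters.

D, C, A, F, E, B

Effective dates after the stated exceptions: E's effective date is 2021-08-28, when work began; F relates back to the deed date 2021-04-30.
By effective date: F (2021-04-30), C (2021-05-29), A (2021-06-21), D (2021-07-24), E (2021-08-28), B (2022-10-03).
F is senior to D before the subordination, so the two trade places.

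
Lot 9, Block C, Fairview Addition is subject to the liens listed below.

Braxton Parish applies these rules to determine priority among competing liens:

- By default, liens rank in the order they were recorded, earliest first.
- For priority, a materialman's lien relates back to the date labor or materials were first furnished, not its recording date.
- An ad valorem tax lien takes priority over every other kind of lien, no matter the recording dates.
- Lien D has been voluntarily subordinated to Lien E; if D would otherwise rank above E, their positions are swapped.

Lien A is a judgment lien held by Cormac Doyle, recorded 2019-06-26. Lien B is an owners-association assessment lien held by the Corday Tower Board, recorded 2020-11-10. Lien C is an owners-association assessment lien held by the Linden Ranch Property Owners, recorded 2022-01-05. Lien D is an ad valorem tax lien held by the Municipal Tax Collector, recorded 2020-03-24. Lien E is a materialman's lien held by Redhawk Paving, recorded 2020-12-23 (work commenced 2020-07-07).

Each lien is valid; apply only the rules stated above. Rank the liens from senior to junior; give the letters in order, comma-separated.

E, A, D, B, C

First, effective dates: E is treated as recorded 2020-07-07, the work-commencement date.
D is an ad valorem tax lien and takes priority over every other lien.
Among the remaining liens, by effective date: A (2019-06-26), E (2020-07-07), B (2020-11-10), C (2022-01-05).
D is senior to E before the subordination, so the two trade places.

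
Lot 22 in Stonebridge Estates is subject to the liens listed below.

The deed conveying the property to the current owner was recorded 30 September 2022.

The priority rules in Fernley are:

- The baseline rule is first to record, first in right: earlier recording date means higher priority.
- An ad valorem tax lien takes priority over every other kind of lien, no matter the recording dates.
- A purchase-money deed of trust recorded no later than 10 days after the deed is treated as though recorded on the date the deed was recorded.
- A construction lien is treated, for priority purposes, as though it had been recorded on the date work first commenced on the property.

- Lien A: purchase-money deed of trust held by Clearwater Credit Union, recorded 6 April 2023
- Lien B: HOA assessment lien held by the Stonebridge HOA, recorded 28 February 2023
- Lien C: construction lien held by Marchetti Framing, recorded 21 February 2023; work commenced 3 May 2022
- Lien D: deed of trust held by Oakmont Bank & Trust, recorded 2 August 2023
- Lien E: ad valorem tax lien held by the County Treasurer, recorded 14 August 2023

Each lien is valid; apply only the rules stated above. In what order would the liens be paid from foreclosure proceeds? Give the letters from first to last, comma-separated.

E, C, B, A, D

Adjusting effective dates: A was recorded 188 days after the deed, outside the 10-day window, so it keeps its recording date; C is treated as recorded 3 May 2022, the work-commencement date.
E is an ad valorem tax lien and takes priority over every other lien.
The other liens, earliest effective date first: C (3 May 2022), B (28 February 2023), A (6 April 2023), D (2 August 2023).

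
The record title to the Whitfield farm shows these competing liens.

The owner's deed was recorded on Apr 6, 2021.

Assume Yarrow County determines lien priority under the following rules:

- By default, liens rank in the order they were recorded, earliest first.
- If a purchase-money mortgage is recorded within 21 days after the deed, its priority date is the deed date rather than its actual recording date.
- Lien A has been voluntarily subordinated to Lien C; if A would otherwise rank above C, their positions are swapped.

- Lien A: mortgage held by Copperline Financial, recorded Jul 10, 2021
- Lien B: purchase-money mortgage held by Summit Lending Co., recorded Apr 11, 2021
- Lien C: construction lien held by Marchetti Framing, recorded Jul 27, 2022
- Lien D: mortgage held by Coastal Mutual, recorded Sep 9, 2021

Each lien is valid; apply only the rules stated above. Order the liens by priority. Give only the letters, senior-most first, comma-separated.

First, effective dates: B relates back to the deed date Apr 6, 2021.
Sorted by effective date: B (Apr 6, 2021), A (Jul 10, 2021), D (Sep 9, 2021), C (Jul 27, 2022).
Because A would otherwise rank above C, the subordination swaps them.

B, C, D, A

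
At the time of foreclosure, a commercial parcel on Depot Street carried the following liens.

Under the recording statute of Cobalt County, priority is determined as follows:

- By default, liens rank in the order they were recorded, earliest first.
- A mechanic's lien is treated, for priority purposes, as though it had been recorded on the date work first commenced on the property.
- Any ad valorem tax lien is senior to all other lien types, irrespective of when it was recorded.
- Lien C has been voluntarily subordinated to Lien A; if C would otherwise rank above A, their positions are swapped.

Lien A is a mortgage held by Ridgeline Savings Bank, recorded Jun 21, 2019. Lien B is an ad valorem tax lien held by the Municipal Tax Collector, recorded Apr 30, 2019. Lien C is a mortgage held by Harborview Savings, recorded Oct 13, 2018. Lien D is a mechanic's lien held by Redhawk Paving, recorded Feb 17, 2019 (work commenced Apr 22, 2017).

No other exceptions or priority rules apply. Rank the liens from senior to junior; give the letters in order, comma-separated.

B, D, A, C

Adjusting effective dates: D relates back to Apr 22, 2017 (work commenced).
As an ad valorem tax lien, B is senior to every other lien.
Remaining liens by effective date: D (Apr 22, 2017), C (Oct 13, 2018), A (Jun 21, 2019).
The subordination applies — C was senior to A — so C and A swap.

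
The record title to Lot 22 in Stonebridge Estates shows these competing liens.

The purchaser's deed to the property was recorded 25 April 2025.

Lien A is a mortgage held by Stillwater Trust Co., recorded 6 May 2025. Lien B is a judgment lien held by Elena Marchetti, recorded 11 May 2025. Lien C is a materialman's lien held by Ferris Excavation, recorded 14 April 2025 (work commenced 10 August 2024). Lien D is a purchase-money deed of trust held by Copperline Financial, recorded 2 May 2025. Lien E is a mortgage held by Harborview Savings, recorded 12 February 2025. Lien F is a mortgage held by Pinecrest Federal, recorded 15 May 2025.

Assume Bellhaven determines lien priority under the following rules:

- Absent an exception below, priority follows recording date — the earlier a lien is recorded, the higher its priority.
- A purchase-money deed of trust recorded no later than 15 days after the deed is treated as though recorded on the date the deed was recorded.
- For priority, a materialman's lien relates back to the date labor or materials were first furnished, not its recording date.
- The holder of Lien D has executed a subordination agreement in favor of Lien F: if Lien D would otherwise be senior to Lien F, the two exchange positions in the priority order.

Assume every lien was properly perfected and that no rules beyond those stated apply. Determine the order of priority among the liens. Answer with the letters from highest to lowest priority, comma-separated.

Effective dates after the stated exceptions: C is treated as recorded 10 August 2024, the work-commencement date; D's effective date is the deed date, 25 April 2025.
Ordering by effective date: C (10 August 2024), E (12 February 2025), D (25 April 2025), A (6 May 2025), B (11 May 2025), F (15 May 2025).
Because D would otherwise rank above F, the subordination swaps them.

C, E, F, A, B, D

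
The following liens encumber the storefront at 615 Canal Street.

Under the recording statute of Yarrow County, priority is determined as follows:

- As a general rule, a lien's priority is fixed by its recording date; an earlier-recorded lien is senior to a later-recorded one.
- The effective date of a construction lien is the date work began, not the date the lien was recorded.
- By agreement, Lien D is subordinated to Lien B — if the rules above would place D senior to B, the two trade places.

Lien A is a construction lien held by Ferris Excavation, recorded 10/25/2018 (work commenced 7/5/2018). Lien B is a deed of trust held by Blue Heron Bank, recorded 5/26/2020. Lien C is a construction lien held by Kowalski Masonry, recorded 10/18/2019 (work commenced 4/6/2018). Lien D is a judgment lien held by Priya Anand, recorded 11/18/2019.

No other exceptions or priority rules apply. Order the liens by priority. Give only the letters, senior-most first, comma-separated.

C, A, B, D

Effective dates after the stated exceptions: A relates back to 7/5/2018 (work commenced); C is treated as recorded 4/6/2018, the work-commencement date.
Sorted by effective date: C (4/6/2018), A (7/5/2018), D (11/18/2019), B (5/26/2020).
Because D would otherwise rank above B, the subordination swaps them.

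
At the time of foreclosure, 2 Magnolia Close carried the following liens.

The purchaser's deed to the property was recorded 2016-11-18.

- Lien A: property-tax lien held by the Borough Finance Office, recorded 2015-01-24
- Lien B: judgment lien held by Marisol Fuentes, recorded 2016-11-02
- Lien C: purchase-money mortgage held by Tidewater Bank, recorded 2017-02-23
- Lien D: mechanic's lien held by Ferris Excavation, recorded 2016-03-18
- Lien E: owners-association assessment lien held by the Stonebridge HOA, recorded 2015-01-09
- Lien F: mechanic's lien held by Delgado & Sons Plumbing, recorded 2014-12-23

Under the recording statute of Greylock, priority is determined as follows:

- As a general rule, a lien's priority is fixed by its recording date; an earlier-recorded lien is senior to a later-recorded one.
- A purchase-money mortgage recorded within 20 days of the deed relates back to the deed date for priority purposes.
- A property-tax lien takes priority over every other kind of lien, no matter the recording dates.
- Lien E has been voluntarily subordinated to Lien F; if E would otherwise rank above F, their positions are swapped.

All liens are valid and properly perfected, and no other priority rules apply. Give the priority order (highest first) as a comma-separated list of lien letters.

First, effective dates: C was recorded 97 days after the deed — beyond 20 days — so no relation-back applies.
A is a property-tax lien and takes priority over every other lien.
Remaining liens by effective date: F (2014-12-23), E (2015-01-09), D (2016-03-18), B (2016-11-02), C (2017-02-23).
E is already junior to F, so the subordination agreement changes nothing.

A, F, E, D, B, C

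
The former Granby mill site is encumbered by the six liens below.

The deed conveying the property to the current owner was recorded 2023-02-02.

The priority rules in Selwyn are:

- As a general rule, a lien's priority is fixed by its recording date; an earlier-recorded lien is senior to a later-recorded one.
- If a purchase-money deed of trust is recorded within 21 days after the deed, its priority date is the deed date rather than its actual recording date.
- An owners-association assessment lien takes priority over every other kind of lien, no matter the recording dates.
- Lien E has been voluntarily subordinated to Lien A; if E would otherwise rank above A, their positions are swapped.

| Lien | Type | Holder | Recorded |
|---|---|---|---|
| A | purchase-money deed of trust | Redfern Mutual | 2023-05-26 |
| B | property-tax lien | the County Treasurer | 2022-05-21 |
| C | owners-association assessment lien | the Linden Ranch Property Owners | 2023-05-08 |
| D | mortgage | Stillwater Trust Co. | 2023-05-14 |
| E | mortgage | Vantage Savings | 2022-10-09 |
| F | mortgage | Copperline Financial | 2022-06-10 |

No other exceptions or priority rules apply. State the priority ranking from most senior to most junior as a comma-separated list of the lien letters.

C, B, F, A, D, E

Effective dates after the stated exceptions: A was recorded 113 days after the deed, outside the 21-day window, so it keeps its recording date.
As an owners-association assessment lien, C is senior to every other lien.
Among the remaining liens, by effective date: B (2022-05-21), F (2022-06-10), E (2022-10-09), D (2023-05-14), A (2023-05-26).
E would otherwise be senior to A, so under the subordination agreement E and A exchange positions.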